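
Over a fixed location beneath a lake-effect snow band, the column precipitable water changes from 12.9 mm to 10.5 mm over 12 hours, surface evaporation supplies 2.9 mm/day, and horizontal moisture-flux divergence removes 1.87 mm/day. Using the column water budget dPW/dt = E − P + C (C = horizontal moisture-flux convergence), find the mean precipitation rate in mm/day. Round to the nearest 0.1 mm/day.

dPW/dt = (10.5 − 12.9) mm / (12/24 day) = -4.800 mm/day.
P = E + C − dPW/dt = 2.9 + (-1.87) − (-4.800) = 5.8 mm/day.

P ≈ 5.8 mm/day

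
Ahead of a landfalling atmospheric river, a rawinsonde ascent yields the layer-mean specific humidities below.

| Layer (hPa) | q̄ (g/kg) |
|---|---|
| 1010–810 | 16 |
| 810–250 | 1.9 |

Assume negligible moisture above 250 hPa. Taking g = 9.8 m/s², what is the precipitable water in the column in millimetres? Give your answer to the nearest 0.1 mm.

PW ≈ 43.5 mm

Precipitable water is the column-integrated vapour mass per unit area: PW = (1/g) Σ q̄ Δp, with q in kg/kg and Δp in Pa (1 kg/m² of water = 1 mm).
Layer 1010–810 hPa: Δp = 200 hPa = 20000 Pa, q̄ = 0.016 kg/kg → 0.016 × 20000 / 9.8 = 32.65 mm
Layer 810–250 hPa: Δp = 560 hPa = 56000 Pa, q̄ = 0.0019 kg/kg → 0.0019 × 56000 / 9.8 = 10.86 mm
PW = 32.65 + 10.86 = 43.51 ≈ 43.5 mm.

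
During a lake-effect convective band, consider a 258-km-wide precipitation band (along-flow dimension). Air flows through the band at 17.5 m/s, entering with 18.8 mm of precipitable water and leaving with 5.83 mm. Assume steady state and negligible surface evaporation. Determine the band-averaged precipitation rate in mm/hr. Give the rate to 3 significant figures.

Column moisture flux per unit crosswind length is F = V × PW.
Inflow: F_in = 17.5 × 18.8 = 329 mm·m/s
Outflow: F_out = 17.5 × 5.83 = 102.025 mm·m/s
Steady-state rate R = (F_in − F_out)/L = (329 − 102.025) / 258000 m = 8.797e-04 mm/s.
R = 8.797e-04 × 3600 = 3.17 mm/hr.

R ≈ 3.17 mm/hr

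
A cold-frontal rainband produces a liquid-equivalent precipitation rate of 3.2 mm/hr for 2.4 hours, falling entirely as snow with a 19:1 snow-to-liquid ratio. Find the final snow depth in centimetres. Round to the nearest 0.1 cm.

Liquid-equivalent depth = 3.2 × 2.4 = 7.68 mm.
Snow depth = 7.68 mm × 19 = 145.92 mm = 14.6 cm.

snow depth ≈ 14.6 cm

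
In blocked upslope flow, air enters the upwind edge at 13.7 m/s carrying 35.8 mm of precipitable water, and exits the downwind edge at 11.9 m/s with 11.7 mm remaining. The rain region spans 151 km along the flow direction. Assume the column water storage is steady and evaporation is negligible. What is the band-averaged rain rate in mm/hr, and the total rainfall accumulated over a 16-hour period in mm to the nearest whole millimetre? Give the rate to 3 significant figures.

Column moisture flux per unit crosswind length is F = V × PW.
Inflow: F_in = 13.7 × 35.8 = 490.46 mm·m/s
Outflow: F_out = 11.9 × 11.7 = 139.23 mm·m/s
Steady-state rate R = (F_in − F_out)/L = (490.46 − 139.23) / 151000 m = 2.326e-03 mm/s.
R = 2.326e-03 × 3600 = 8.37 mm/hr.
Over 16 h: total = 8.37 × 16 = 133.92 ≈ 134 mm.

R ≈ 8.37 mm/hr; total ≈ 134 mm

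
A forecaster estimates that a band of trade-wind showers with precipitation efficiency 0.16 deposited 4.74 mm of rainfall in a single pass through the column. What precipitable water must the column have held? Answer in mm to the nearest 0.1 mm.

PW ≈ 29.6 mm

PW = rainfall / ε = 4.74 / 0.16 = 29.6 mm.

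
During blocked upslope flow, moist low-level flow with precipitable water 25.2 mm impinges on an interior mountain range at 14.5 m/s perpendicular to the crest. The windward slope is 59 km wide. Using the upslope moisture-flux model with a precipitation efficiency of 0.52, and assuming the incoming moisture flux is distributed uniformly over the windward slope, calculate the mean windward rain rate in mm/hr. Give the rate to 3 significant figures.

Incoming column moisture flux per unit ridge length: F = V × PW = 14.5 × 25.2 = 365.4 mm·m/s.
Spread over the 59 km slope with efficiency ε = 0.52: R = ε·F/W = 0.52 × 365.4 / 59000 m = 3.220e-03 mm/s.
R = 3.220e-03 × 3600 = 11.6 mm/hr.

R ≈ 11.6 mm/hr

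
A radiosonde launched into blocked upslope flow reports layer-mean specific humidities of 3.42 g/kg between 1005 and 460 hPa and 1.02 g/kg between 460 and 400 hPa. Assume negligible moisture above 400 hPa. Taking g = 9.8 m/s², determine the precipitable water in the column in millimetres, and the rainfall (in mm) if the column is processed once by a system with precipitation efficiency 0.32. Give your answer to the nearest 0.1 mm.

Precipitable water is the column-integrated vapour mass per unit area: PW = (1/g) Σ q̄ Δp, with q in kg/kg and Δp in Pa (1 kg/m² of water = 1 mm).
Layer 1005–460 hPa: Δp = 545 hPa = 54500 Pa, q̄ = 0.00342 kg/kg → 0.00342 × 54500 / 9.8 = 19.02 mm
Layer 460–400 hPa: Δp = 60 hPa = 6000 Pa, q̄ = 0.00102 kg/kg → 0.00102 × 6000 / 9.8 = 0.62 mm
PW = 19.02 + 0.62 = 19.64 ≈ 19.6 mm.
Rainfall = ε × PW = 0.32 × 19.6 = 6.3 mm.

PW ≈ 19.6 mm; rainfall ≈ 6.3 mm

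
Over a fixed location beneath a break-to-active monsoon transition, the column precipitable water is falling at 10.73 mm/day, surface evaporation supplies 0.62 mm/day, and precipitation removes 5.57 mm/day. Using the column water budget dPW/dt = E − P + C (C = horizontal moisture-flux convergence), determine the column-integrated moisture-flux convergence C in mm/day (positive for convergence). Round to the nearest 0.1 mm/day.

C ≈ -5.8 mm/day

dPW/dt = -10.73 mm/day.
C = dPW/dt − E + P = (-10.73) − 0.62 + 5.57 = -5.8 mm/day.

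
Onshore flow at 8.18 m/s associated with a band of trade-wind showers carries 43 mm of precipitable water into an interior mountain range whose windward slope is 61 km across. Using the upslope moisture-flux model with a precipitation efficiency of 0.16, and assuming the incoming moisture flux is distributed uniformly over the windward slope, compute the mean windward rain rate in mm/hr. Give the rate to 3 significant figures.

Incoming column moisture flux per unit ridge length: F = V × PW = 8.18 × 43 = 351.74 mm·m/s.
Spread over the 61 km slope with efficiency ε = 0.16: R = ε·F/W = 0.16 × 351.74 / 61000 m = 9.226e-04 mm/s.
R = 9.226e-04 × 3600 = 3.32 mm/hr.

R ≈ 3.32 mm/hr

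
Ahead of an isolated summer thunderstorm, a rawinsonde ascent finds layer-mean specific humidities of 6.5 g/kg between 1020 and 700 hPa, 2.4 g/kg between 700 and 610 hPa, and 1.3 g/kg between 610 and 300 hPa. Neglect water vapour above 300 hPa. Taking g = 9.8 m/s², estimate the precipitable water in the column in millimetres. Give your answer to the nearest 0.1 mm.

PW ≈ 27.5 mm

Precipitable water is the column-integrated vapour mass per unit area: PW = (1/g) Σ q̄ Δp, with q in kg/kg and Δp in Pa (1 kg/m² of water = 1 mm).
Layer 1020–700 hPa: Δp = 320 hPa = 32000 Pa, q̄ = 0.0065 kg/kg → 0.0065 × 32000 / 9.8 = 21.22 mm
Layer 700–610 hPa: Δp = 90 hPa = 9000 Pa, q̄ = 0.0024 kg/kg → 0.0024 × 9000 / 9.8 = 2.20 mm
Layer 610–300 hPa: Δp = 310 hPa = 31000 Pa, q̄ = 0.0013 kg/kg → 0.0013 × 31000 / 9.8 = 4.11 mm
PW = 21.22 + 2.20 + 4.11 = 27.53 ≈ 27.5 mm.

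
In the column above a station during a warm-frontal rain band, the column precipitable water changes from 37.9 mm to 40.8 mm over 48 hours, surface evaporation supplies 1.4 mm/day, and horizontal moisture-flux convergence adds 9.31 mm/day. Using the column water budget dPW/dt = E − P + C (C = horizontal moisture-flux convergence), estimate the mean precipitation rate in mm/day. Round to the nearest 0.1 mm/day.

P ≈ 9.3 mm/day

dPW/dt = (40.8 − 37.9) mm / (48/24 day) = +1.450 mm/day.
P = E + C − dPW/dt = 1.4 + (9.31) − (+1.450) = 9.3 mm/day.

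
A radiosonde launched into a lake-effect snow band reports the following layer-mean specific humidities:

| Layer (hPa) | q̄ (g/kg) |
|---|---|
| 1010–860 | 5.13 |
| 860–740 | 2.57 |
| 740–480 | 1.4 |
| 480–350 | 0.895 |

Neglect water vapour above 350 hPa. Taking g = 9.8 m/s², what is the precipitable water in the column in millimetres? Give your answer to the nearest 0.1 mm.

Precipitable water is the column-integrated vapour mass per unit area: PW = (1/g) Σ q̄ Δp, with q in kg/kg and Δp in Pa (1 kg/m² of water = 1 mm).
Layer 1010–860 hPa: Δp = 150 hPa = 15000 Pa, q̄ = 0.00513 kg/kg → 0.00513 × 15000 / 9.8 = 7.85 mm
Layer 860–740 hPa: Δp = 120 hPa = 12000 Pa, q̄ = 0.00257 kg/kg → 0.00257 × 12000 / 9.8 = 3.15 mm
Layer 740–480 hPa: Δp = 260 hPa = 26000 Pa, q̄ = 0.0014 kg/kg → 0.0014 × 26000 / 9.8 = 3.71 mm
Layer 480–350 hPa: Δp = 130 hPa = 13000 Pa, q̄ = 0.000895 kg/kg → 0.000895 × 13000 / 9.8 = 1.19 mm
PW = 7.85 + 3.15 + 3.71 + 1.19 = 15.90 ≈ 15.9 mm.

PW ≈ 15.9 mm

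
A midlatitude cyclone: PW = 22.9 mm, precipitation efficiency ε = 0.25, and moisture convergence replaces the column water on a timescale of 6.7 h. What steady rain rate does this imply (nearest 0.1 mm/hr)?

Each overturning extracts ε × PW = 0.25 × 22.9 = 5.725 mm.
Rate = ε·PW / τ = 5.725 / 6.7 h = 0.9 mm/hr.

R ≈ 0.9 mm/hr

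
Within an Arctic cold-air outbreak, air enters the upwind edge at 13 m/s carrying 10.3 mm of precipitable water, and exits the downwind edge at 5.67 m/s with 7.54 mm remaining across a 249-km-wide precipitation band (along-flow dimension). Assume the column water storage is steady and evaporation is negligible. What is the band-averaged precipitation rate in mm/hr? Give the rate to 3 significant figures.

Column moisture flux per unit crosswind length is F = V × PW.
Inflow: F_in = 13 × 10.3 = 133.9 mm·m/s
Outflow: F_out = 5.67 × 7.54 = 42.7518 mm·m/s
Steady-state rate R = (F_in − F_out)/L = (133.9 − 42.7518) / 249000 m = 3.661e-04 mm/s.
R = 3.661e-04 × 3600 = 1.32 mm/hr.

R ≈ 1.32 mm/hr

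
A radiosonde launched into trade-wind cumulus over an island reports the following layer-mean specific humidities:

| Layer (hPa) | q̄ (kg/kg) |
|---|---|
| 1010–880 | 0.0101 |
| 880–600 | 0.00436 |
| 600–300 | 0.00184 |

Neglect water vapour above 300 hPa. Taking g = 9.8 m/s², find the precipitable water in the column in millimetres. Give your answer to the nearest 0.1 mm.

Precipitable water is the column-integrated vapour mass per unit area: PW = (1/g) Σ q̄ Δp, with q in kg/kg and Δp in Pa (1 kg/m² of water = 1 mm).
Layer 1010–880 hPa: Δp = 130 hPa = 13000 Pa, q̄ = 0.0101 kg/kg → 0.0101 × 13000 / 9.8 = 13.40 mm
Layer 880–600 hPa: Δp = 280 hPa = 28000 Pa, q̄ = 0.00436 kg/kg → 0.00436 × 28000 / 9.8 = 12.46 mm
Layer 600–300 hPa: Δp = 300 hPa = 30000 Pa, q̄ = 0.00184 kg/kg → 0.00184 × 30000 / 9.8 = 5.63 mm
PW = 13.40 + 12.46 + 5.63 = 31.49 ≈ 31.5 mm.

PW ≈ 31.5 mm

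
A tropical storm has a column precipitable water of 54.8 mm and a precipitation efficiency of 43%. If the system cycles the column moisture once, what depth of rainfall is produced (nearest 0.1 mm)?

Rainfall = ε × PW = 0.43 × 54.8 = 23.6 mm.

rainfall ≈ 23.6 mm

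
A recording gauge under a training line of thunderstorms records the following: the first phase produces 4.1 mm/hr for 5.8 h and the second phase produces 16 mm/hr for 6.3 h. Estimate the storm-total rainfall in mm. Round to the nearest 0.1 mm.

total ≈ 124.6 mm

Total = Σ Rᵢ Δtᵢ = 4.1 × 5.8 + 16 × 6.3
      = 23.78 + 100.8 = 124.6 mm.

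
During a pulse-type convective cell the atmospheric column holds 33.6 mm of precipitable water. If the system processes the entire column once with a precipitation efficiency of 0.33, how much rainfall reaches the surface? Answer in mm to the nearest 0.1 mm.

rainfall ≈ 11.1 mm

Rainfall = ε × PW = 0.33 × 33.6 = 11.1 mm.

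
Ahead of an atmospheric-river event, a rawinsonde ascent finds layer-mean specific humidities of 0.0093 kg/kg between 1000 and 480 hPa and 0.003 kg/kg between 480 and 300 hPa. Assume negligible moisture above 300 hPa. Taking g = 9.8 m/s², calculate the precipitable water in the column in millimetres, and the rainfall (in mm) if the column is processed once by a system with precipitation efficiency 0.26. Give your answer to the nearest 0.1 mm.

PW ≈ 54.9 mm; rainfall ≈ 14.3 mm

Precipitable water is the column-integrated vapour mass per unit area: PW = (1/g) Σ q̄ Δp, with q in kg/kg and Δp in Pa (1 kg/m² of water = 1 mm).
Layer 1000–480 hPa: Δp = 520 hPa = 52000 Pa, q̄ = 0.0093 kg/kg → 0.0093 × 52000 / 9.8 = 49.35 mm
Layer 480–300 hPa: Δp = 180 hPa = 18000 Pa, q̄ = 0.003 kg/kg → 0.003 × 18000 / 9.8 = 5.51 mm
PW = 49.35 + 5.51 = 54.86 ≈ 54.9 mm.
Rainfall = ε × PW = 0.26 × 54.9 = 14.3 mm.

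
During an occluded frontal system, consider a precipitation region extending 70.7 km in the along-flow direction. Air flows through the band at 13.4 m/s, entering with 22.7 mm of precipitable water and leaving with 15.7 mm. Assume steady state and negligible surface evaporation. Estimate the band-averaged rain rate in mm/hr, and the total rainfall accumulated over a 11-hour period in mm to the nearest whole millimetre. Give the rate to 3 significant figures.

R ≈ 4.78 mm/hr; total ≈ 53 mm

Column moisture flux per unit crosswind length is F = V × PW.
Inflow: F_in = 13.4 × 22.7 = 304.18 mm·m/s
Outflow: F_out = 13.4 × 15.7 = 210.38 mm·m/s
Steady-state rate R = (F_in − F_out)/L = (304.18 − 210.38) / 70700 m = 1.327e-03 mm/s.
R = 1.327e-03 × 3600 = 4.78 mm/hr.
Over 11 h: total = 4.78 × 11 = 52.58 ≈ 53 mm.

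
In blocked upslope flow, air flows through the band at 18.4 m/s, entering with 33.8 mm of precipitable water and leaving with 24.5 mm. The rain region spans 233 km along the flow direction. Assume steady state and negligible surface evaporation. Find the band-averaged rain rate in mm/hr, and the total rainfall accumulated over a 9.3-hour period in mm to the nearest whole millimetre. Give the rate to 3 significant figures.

R ≈ 2.64 mm/hr; total ≈ 25 mm

Column moisture flux per unit crosswind length is F = V × PW.
Inflow: F_in = 18.4 × 33.8 = 621.92 mm·m/s
Outflow: F_out = 18.4 × 24.5 = 450.8 mm·m/s
Steady-state rate R = (F_in − F_out)/L = (621.92 − 450.8) / 233000 m = 7.344e-04 mm/s.
R = 7.344e-04 × 3600 = 2.64 mm/hr.
Over 9.3 h: total = 2.64 × 9.3 = 24.552 ≈ 25 mm.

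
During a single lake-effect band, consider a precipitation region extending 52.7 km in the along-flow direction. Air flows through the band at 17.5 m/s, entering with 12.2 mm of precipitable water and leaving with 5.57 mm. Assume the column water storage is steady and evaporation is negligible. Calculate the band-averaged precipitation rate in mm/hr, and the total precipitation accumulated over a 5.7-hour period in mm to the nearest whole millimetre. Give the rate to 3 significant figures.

Column moisture flux per unit crosswind length is F = V × PW.
Inflow: F_in = 17.5 × 12.2 = 213.5 mm·m/s
Outflow: F_out = 17.5 × 5.57 = 97.475 mm·m/s
Steady-state rate R = (F_in − F_out)/L = (213.5 − 97.475) / 52700 m = 2.202e-03 mm/s.
R = 2.202e-03 × 3600 = 7.93 mm/hr.
Over 5.7 h: total = 7.93 × 5.7 = 45.201 ≈ 45 mm.

R ≈ 7.93 mm/hr; total ≈ 45 mm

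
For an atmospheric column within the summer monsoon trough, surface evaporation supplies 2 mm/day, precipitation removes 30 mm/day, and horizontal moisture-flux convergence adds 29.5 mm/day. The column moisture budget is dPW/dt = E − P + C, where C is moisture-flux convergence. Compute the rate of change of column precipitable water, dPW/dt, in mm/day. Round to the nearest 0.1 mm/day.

dPW/dt ≈ 1.5 mm/day

dPW/dt = E − P + C = 2 − 30 + (29.5) = 1.5 mm/day.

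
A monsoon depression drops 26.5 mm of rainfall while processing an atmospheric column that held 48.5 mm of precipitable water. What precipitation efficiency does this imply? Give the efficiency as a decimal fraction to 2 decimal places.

ε = rainfall / PW = 26.5 / 48.5 = 0.55.

ε ≈ 0.55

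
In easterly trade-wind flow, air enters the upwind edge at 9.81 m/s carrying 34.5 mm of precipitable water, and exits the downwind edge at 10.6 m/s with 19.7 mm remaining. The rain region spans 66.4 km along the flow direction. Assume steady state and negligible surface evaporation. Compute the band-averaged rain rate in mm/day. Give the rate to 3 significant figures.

Column moisture flux per unit crosswind length is F = V × PW.
Inflow: F_in = 9.81 × 34.5 = 338.445 mm·m/s
Outflow: F_out = 10.6 × 19.7 = 208.82 mm·m/s
Steady-state rate R = (F_in − F_out)/L = (338.445 − 208.82) / 66400 m = 1.952e-03 mm/s.
R = 1.952e-03 × 3600 × 24 = 169 mm/day.

R ≈ 169 mm/day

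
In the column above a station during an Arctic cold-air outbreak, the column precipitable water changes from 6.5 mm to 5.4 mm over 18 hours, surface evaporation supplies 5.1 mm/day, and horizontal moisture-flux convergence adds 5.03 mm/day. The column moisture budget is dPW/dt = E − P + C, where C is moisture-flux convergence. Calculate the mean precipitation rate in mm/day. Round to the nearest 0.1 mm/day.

dPW/dt = (5.4 − 6.5) mm / (18/24 day) = -1.467 mm/day.
P = E + C − dPW/dt = 5.1 + (5.03) − (-1.467) = 11.6 mm/day.

P ≈ 11.6 mm/day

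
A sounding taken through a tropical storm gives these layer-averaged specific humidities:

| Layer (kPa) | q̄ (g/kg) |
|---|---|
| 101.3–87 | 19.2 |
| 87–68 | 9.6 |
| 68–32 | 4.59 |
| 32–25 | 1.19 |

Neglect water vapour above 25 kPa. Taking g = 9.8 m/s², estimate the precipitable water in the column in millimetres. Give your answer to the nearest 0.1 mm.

Precipitable water is the column-integrated vapour mass per unit area: PW = (1/g) Σ q̄ Δp, with q in kg/kg and Δp in Pa (1 kg/m² of water = 1 mm).
Layer 101.3–87 kPa: Δp = 143 hPa = 14300 Pa, q̄ = 0.0192 kg/kg → 0.0192 × 14300 / 9.8 = 28.02 mm
Layer 87–68 kPa: Δp = 190 hPa = 19000 Pa, q̄ = 0.0096 kg/kg → 0.0096 × 19000 / 9.8 = 18.61 mm
Layer 68–32 kPa: Δp = 360 hPa = 36000 Pa, q̄ = 0.00459 kg/kg → 0.00459 × 36000 / 9.8 = 16.86 mm
Layer 32–25 kPa: Δp = 70 hPa = 7000 Pa, q̄ = 0.00119 kg/kg → 0.00119 × 7000 / 9.8 = 0.85 mm
PW = 28.02 + 18.61 + 16.86 + 0.85 = 64.34 ≈ 64.3 mm.

PW ≈ 64.3 mm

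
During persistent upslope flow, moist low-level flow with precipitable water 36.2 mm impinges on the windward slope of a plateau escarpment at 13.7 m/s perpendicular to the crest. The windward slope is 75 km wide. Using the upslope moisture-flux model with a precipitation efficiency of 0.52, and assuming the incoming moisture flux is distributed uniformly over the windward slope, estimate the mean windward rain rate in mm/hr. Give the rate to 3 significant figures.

R ≈ 12.4 mm/hr

Incoming column moisture flux per unit ridge length: F = V × PW = 13.7 × 36.2 = 495.94 mm·m/s.
Spread over the 75 km slope with efficiency ε = 0.52: R = ε·F/W = 0.52 × 495.94 / 75000 m = 3.439e-03 mm/s.
R = 3.439e-03 × 3600 = 12.4 mm/hr.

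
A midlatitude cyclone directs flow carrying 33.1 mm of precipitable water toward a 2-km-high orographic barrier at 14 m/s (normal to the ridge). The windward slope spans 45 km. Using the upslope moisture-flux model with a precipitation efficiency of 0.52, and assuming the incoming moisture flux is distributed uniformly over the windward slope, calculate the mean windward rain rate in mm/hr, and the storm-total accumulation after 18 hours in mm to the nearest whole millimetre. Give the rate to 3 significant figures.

Incoming column moisture flux per unit ridge length: F = V × PW = 14 × 33.1 = 463.4 mm·m/s.
Spread over the 45 km slope with efficiency ε = 0.52: R = ε·F/W = 0.52 × 463.4 / 45000 m = 5.355e-03 mm/s.
R = 5.355e-03 × 3600 = 19.3 mm/hr.
Over 18 h: total = 19.3 × 18 = 347.4 ≈ 347 mm.

R ≈ 19.3 mm/hr; total ≈ 347 mm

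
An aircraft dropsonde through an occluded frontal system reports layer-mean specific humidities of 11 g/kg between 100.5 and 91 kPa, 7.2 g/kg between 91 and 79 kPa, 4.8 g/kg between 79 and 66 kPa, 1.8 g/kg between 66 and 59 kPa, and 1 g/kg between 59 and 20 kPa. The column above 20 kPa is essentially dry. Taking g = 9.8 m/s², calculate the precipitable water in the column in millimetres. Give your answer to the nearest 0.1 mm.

Precipitable water is the column-integrated vapour mass per unit area: PW = (1/g) Σ q̄ Δp, with q in kg/kg and Δp in Pa (1 kg/m² of water = 1 mm).
Layer 100.5–91 kPa: Δp = 95 hPa = 9500 Pa, q̄ = 0.011 kg/kg → 0.011 × 9500 / 9.8 = 10.66 mm
Layer 91–79 kPa: Δp = 120 hPa = 12000 Pa, q̄ = 0.0072 kg/kg → 0.0072 × 12000 / 9.8 = 8.82 mm
Layer 79–66 kPa: Δp = 130 hPa = 13000 Pa, q̄ = 0.0048 kg/kg → 0.0048 × 13000 / 9.8 = 6.37 mm
Layer 66–59 kPa: Δp = 70 hPa = 7000 Pa, q̄ = 0.0018 kg/kg → 0.0018 × 7000 / 9.8 = 1.29 mm
Layer 59–20 kPa: Δp = 390 hPa = 39000 Pa, q̄ = 0.001 kg/kg → 0.001 × 39000 / 9.8 = 3.98 mm
PW = 10.66 + 8.82 + 6.37 + 1.29 + 3.98 = 31.12 ≈ 31.1 mm.

PW ≈ 31.1 mm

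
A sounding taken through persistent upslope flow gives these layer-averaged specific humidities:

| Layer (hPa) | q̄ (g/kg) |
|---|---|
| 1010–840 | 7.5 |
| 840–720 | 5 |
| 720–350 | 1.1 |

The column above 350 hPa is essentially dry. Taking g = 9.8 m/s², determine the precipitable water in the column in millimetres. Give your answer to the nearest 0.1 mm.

Precipitable water is the column-integrated vapour mass per unit area: PW = (1/g) Σ q̄ Δp, with q in kg/kg and Δp in Pa (1 kg/m² of water = 1 mm).
Layer 1010–840 hPa: Δp = 170 hPa = 17000 Pa, q̄ = 0.0075 kg/kg → 0.0075 × 17000 / 9.8 = 13.01 mm
Layer 840–720 hPa: Δp = 120 hPa = 12000 Pa, q̄ = 0.005 kg/kg → 0.005 × 12000 / 9.8 = 6.12 mm
Layer 720–350 hPa: Δp = 370 hPa = 37000 Pa, q̄ = 0.0011 kg/kg → 0.0011 × 37000 / 9.8 = 4.15 mm
PW = 13.01 + 6.12 + 4.15 = 23.28 ≈ 23.3 mm.

PW ≈ 23.3 mm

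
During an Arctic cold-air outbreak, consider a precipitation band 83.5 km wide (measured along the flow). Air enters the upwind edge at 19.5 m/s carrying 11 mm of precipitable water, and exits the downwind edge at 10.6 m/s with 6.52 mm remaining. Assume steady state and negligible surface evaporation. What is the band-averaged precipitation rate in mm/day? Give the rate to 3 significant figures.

R ≈ 150 mm/day

Column moisture flux per unit crosswind length is F = V × PW.
Inflow: F_in = 19.5 × 11 = 214.5 mm·m/s
Outflow: F_out = 10.6 × 6.52 = 69.112 mm·m/s
Steady-state rate R = (F_in − F_out)/L = (214.5 − 69.112) / 83500 m = 1.741e-03 mm/s.
R = 1.741e-03 × 3600 × 24 = 150 mm/day.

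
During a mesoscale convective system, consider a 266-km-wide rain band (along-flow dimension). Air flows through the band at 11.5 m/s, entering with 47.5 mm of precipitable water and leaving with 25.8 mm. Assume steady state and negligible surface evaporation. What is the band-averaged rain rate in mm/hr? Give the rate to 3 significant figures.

R ≈ 3.38 mm/hr

Column moisture flux per unit crosswind length is F = V × PW.
Inflow: F_in = 11.5 × 47.5 = 546.25 mm·m/s
Outflow: F_out = 11.5 × 25.8 = 296.7 mm·m/s
Steady-state rate R = (F_in − F_out)/L = (546.25 − 296.7) / 266000 m = 9.382e-04 mm/s.
R = 9.382e-04 × 3600 = 3.38 mm/hr.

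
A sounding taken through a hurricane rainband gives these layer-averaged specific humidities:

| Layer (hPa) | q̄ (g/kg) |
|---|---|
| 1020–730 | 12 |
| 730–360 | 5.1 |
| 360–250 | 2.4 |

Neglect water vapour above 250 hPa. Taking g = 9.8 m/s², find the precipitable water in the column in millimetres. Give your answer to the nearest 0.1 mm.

PW ≈ 57.5 mm

Precipitable water is the column-integrated vapour mass per unit area: PW = (1/g) Σ q̄ Δp, with q in kg/kg and Δp in Pa (1 kg/m² of water = 1 mm).
Layer 1020–730 hPa: Δp = 290 hPa = 29000 Pa, q̄ = 0.012 kg/kg → 0.012 × 29000 / 9.8 = 35.51 mm
Layer 730–360 hPa: Δp = 370 hPa = 37000 Pa, q̄ = 0.0051 kg/kg → 0.0051 × 37000 / 9.8 = 19.26 mm
Layer 360–250 hPa: Δp = 110 hPa = 11000 Pa, q̄ = 0.0024 kg/kg → 0.0024 × 11000 / 9.8 = 2.69 mm
PW = 35.51 + 19.26 + 2.69 = 57.46 ≈ 57.5 mm.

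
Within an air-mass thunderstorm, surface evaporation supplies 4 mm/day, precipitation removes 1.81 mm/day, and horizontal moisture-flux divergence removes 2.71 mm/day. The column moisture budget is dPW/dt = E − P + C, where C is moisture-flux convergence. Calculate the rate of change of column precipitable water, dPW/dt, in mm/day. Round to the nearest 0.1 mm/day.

dPW/dt = E − P + C = 4 − 1.81 + (-2.71) = -0.5 mm/day.

dPW/dt ≈ -0.5 mm/day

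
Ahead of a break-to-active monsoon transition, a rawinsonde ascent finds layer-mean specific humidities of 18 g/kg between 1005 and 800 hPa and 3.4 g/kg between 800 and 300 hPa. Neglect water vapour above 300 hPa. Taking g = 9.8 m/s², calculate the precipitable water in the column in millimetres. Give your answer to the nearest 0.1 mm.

Precipitable water is the column-integrated vapour mass per unit area: PW = (1/g) Σ q̄ Δp, with q in kg/kg and Δp in Pa (1 kg/m² of water = 1 mm).
Layer 1005–800 hPa: Δp = 205 hPa = 20500 Pa, q̄ = 0.018 kg/kg → 0.018 × 20500 / 9.8 = 37.65 mm
Layer 800–300 hPa: Δp = 500 hPa = 50000 Pa, q̄ = 0.0034 kg/kg → 0.0034 × 50000 / 9.8 = 17.35 mm
PW = 37.65 + 17.35 = 55.00 ≈ 55.0 mm.

PW ≈ 55.0 mm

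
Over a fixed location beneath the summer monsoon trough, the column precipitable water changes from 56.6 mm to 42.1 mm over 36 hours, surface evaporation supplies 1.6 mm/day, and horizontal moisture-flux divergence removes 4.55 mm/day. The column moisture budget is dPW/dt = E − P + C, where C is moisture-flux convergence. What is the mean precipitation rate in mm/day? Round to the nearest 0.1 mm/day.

P ≈ 6.7 mm/day

dPW/dt = (42.1 − 56.6) mm / (36/24 day) = -9.667 mm/day.
P = E + C − dPW/dt = 1.6 + (-4.55) − (-9.667) = 6.7 mm/day.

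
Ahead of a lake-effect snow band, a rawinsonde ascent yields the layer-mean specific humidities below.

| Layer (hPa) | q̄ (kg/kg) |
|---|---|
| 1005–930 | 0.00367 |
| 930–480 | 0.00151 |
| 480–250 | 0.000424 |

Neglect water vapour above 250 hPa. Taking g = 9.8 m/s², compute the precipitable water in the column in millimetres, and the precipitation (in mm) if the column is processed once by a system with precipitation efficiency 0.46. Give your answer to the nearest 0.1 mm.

PW ≈ 10.7 mm; precipitation ≈ 4.9 mm

Precipitable water is the column-integrated vapour mass per unit area: PW = (1/g) Σ q̄ Δp, with q in kg/kg and Δp in Pa (1 kg/m² of water = 1 mm).
Layer 1005–930 hPa: Δp = 75 hPa = 7500 Pa, q̄ = 0.00367 kg/kg → 0.00367 × 7500 / 9.8 = 2.81 mm
Layer 930–480 hPa: Δp = 450 hPa = 45000 Pa, q̄ = 0.00151 kg/kg → 0.00151 × 45000 / 9.8 = 6.93 mm
Layer 480–250 hPa: Δp = 230 hPa = 23000 Pa, q̄ = 0.000424 kg/kg → 0.000424 × 23000 / 9.8 = 1.00 mm
PW = 2.81 + 6.93 + 1.00 = 10.74 ≈ 10.7 mm.
Precipitation = ε × PW = 0.46 × 10.7 = 4.9 mm.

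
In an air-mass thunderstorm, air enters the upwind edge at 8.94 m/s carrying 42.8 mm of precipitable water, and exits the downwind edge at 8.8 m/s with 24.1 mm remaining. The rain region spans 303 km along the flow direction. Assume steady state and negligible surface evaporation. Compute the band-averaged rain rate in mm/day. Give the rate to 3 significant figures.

R ≈ 48.6 mm/day

Column moisture flux per unit crosswind length is F = V × PW.
Inflow: F_in = 8.94 × 42.8 = 382.632 mm·m/s
Outflow: F_out = 8.8 × 24.1 = 212.08 mm·m/s
Steady-state rate R = (F_in − F_out)/L = (382.632 − 212.08) / 303000 m = 5.629e-04 mm/s.
R = 5.629e-04 × 3600 × 24 = 48.6 mm/day.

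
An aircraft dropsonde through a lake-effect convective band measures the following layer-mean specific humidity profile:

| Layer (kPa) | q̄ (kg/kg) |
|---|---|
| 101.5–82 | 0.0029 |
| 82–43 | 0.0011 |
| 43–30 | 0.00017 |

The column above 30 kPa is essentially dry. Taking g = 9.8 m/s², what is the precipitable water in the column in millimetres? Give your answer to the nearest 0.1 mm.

PW ≈ 10.4 mm

Precipitable water is the column-integrated vapour mass per unit area: PW = (1/g) Σ q̄ Δp, with q in kg/kg and Δp in Pa (1 kg/m² of water = 1 mm).
Layer 101.5–82 kPa: Δp = 195 hPa = 19500 Pa, q̄ = 0.0029 kg/kg → 0.0029 × 19500 / 9.8 = 5.77 mm
Layer 82–43 kPa: Δp = 390 hPa = 39000 Pa, q̄ = 0.0011 kg/kg → 0.0011 × 39000 / 9.8 = 4.38 mm
Layer 43–30 kPa: Δp = 130 hPa = 13000 Pa, q̄ = 0.00017 kg/kg → 0.00017 × 13000 / 9.8 = 0.23 mm
PW = 5.77 + 4.38 + 0.23 = 10.38 ≈ 10.4 mm.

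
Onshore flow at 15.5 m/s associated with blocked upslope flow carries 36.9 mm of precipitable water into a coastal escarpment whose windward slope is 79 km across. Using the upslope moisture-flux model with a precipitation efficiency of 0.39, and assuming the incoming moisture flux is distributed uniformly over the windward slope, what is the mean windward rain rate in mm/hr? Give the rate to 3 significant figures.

R ≈ 10.2 mm/hr

Incoming column moisture flux per unit ridge length: F = V × PW = 15.5 × 36.9 = 571.95 mm·m/s.
Spread over the 79 km slope with efficiency ε = 0.39: R = ε·F/W = 0.39 × 571.95 / 79000 m = 2.824e-03 mm/s.
R = 2.824e-03 × 3600 = 10.2 mm/hr.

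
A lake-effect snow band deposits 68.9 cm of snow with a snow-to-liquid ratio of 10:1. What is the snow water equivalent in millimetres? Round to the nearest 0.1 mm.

SWE = snow depth / ratio = 68.9 cm / 10 = 6.890 cm = 68.9 mm.

SWE ≈ 68.9 mm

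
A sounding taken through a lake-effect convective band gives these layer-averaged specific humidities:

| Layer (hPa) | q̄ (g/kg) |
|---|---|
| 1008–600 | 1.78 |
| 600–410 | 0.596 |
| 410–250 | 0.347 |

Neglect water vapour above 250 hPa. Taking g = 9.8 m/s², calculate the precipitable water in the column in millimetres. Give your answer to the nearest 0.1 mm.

PW ≈ 9.1 mm

Precipitable water is the column-integrated vapour mass per unit area: PW = (1/g) Σ q̄ Δp, with q in kg/kg and Δp in Pa (1 kg/m² of water = 1 mm).
Layer 1008–600 hPa: Δp = 408 hPa = 40800 Pa, q̄ = 0.00178 kg/kg → 0.00178 × 40800 / 9.8 = 7.41 mm
Layer 600–410 hPa: Δp = 190 hPa = 19000 Pa, q̄ = 0.000596 kg/kg → 0.000596 × 19000 / 9.8 = 1.16 mm
Layer 410–250 hPa: Δp = 160 hPa = 16000 Pa, q̄ = 0.000347 kg/kg → 0.000347 × 16000 / 9.8 = 0.57 mm
PW = 7.41 + 1.16 + 0.57 = 9.14 ≈ 9.1 mm.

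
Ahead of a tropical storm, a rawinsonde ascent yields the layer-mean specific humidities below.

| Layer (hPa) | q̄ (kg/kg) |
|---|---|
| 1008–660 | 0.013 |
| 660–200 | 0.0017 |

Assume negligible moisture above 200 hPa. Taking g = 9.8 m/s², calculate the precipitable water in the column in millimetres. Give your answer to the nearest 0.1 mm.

PW ≈ 54.1 mm

Precipitable water is the column-integrated vapour mass per unit area: PW = (1/g) Σ q̄ Δp, with q in kg/kg and Δp in Pa (1 kg/m² of water = 1 mm).
Layer 1008–660 hPa: Δp = 348 hPa = 34800 Pa, q̄ = 0.013 kg/kg → 0.013 × 34800 / 9.8 = 46.16 mm
Layer 660–200 hPa: Δp = 460 hPa = 46000 Pa, q̄ = 0.0017 kg/kg → 0.0017 × 46000 / 9.8 = 7.98 mm
PW = 46.16 + 7.98 = 54.14 ≈ 54.1 mm.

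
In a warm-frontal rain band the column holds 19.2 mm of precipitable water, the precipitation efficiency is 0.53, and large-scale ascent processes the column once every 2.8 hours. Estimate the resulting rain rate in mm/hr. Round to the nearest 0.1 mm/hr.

Each overturning extracts ε × PW = 0.53 × 19.2 = 10.176 mm.
Rate = ε·PW / τ = 10.176 / 2.8 h = 3.6 mm/hr.

R ≈ 3.6 mm/hr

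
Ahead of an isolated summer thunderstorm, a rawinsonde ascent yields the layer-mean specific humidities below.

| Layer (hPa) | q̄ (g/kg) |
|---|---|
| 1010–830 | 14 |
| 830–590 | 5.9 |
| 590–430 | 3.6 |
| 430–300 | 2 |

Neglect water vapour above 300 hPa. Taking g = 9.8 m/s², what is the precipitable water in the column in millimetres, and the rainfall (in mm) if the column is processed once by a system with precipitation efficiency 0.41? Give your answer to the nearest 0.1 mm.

Precipitable water is the column-integrated vapour mass per unit area: PW = (1/g) Σ q̄ Δp, with q in kg/kg and Δp in Pa (1 kg/m² of water = 1 mm).
Layer 1010–830 hPa: Δp = 180 hPa = 18000 Pa, q̄ = 0.014 kg/kg → 0.014 × 18000 / 9.8 = 25.71 mm
Layer 830–590 hPa: Δp = 240 hPa = 24000 Pa, q̄ = 0.0059 kg/kg → 0.0059 × 24000 / 9.8 = 14.45 mm
Layer 590–430 hPa: Δp = 160 hPa = 16000 Pa, q̄ = 0.0036 kg/kg → 0.0036 × 16000 / 9.8 = 5.88 mm
Layer 430–300 hPa: Δp = 130 hPa = 13000 Pa, q̄ = 0.002 kg/kg → 0.002 × 13000 / 9.8 = 2.65 mm
PW = 25.71 + 14.45 + 5.88 + 2.65 = 48.69 ≈ 48.7 mm.
Rainfall = ε × PW = 0.41 × 48.7 = 20.0 mm.

PW ≈ 48.7 mm; rainfall ≈ 20.0 mm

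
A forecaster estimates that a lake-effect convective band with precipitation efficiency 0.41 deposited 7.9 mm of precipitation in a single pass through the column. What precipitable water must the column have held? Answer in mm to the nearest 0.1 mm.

PW ≈ 19.3 mm

PW = precipitation / ε = 7.9 / 0.41 = 19.3 mm.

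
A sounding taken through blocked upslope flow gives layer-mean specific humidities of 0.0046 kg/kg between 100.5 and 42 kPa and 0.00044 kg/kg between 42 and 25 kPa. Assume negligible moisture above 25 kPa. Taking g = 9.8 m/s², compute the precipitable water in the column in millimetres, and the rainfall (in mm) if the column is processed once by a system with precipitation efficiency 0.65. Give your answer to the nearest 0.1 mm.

PW ≈ 28.2 mm; rainfall ≈ 18.3 mm

Precipitable water is the column-integrated vapour mass per unit area: PW = (1/g) Σ q̄ Δp, with q in kg/kg and Δp in Pa (1 kg/m² of water = 1 mm).
Layer 100.5–42 kPa: Δp = 585 hPa = 58500 Pa, q̄ = 0.0046 kg/kg → 0.0046 × 58500 / 9.8 = 27.46 mm
Layer 42–25 kPa: Δp = 170 hPa = 17000 Pa, q̄ = 0.00044 kg/kg → 0.00044 × 17000 / 9.8 = 0.76 mm
PW = 27.46 + 0.76 = 28.22 ≈ 28.2 mm.
Rainfall = ε × PW = 0.65 × 28.2 = 18.3 mm.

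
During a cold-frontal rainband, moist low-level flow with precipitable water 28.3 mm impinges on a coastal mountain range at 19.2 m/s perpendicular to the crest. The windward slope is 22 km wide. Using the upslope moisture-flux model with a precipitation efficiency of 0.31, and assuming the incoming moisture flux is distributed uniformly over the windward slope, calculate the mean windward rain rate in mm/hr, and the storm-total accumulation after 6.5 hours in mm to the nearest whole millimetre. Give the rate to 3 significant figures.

Incoming column moisture flux per unit ridge length: F = V × PW = 19.2 × 28.3 = 543.36 mm·m/s.
Spread over the 22 km slope with efficiency ε = 0.31: R = ε·F/W = 0.31 × 543.36 / 22000 m = 7.656e-03 mm/s.
R = 7.656e-03 × 3600 = 27.6 mm/hr.
Over 6.5 h: total = 27.6 × 6.5 = 179.4 ≈ 179 mm.

R ≈ 27.6 mm/hr; total ≈ 179 mm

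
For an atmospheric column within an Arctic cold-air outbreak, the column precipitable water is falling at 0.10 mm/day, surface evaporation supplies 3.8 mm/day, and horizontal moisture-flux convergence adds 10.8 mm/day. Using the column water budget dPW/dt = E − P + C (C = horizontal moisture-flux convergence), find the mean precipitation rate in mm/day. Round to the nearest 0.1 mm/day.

dPW/dt = -0.10 mm/day.
P = E + C − dPW/dt = 3.8 + (10.8) − (-0.10) = 14.7 mm/day.

P ≈ 14.7 mm/day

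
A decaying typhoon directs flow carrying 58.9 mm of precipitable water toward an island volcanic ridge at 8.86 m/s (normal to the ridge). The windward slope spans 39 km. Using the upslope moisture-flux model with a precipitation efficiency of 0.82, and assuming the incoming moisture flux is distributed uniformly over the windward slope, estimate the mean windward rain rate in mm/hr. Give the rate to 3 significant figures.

R ≈ 39.5 mm/hr

Incoming column moisture flux per unit ridge length: F = V × PW = 8.86 × 58.9 = 521.854 mm·m/s.
Spread over the 39 km slope with efficiency ε = 0.82: R = ε·F/W = 0.82 × 521.854 / 39000 m = 1.097e-02 mm/s.
R = 1.097e-02 × 3600 = 39.5 mm/hr.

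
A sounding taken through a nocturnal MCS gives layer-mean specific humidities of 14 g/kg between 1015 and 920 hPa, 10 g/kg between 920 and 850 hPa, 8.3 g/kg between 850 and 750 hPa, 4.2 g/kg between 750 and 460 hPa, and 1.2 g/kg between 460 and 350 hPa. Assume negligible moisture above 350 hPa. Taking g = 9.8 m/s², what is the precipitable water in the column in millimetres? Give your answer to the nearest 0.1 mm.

PW ≈ 43.0 mm

Precipitable water is the column-integrated vapour mass per unit area: PW = (1/g) Σ q̄ Δp, with q in kg/kg and Δp in Pa (1 kg/m² of water = 1 mm).
Layer 1015–920 hPa: Δp = 95 hPa = 9500 Pa, q̄ = 0.014 kg/kg → 0.014 × 9500 / 9.8 = 13.57 mm
Layer 920–850 hPa: Δp = 70 hPa = 7000 Pa, q̄ = 0.01 kg/kg → 0.01 × 7000 / 9.8 = 7.14 mm
Layer 850–750 hPa: Δp = 100 hPa = 10000 Pa, q̄ = 0.0083 kg/kg → 0.0083 × 10000 / 9.8 = 8.47 mm
Layer 750–460 hPa: Δp = 290 hPa = 29000 Pa, q̄ = 0.0042 kg/kg → 0.0042 × 29000 / 9.8 = 12.43 mm
Layer 460–350 hPa: Δp = 110 hPa = 11000 Pa, q̄ = 0.0012 kg/kg → 0.0012 × 11000 / 9.8 = 1.35 mm
PW = 13.57 + 7.14 + 8.47 + 12.43 + 1.35 = 42.96 ≈ 43.0 mm.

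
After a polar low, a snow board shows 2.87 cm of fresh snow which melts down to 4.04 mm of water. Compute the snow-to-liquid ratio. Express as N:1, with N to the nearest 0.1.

Ratio = snow depth / SWE = 28.7 mm / 4.04 mm = 7.1, i.e. 7.1:1.

ratio ≈ 7.1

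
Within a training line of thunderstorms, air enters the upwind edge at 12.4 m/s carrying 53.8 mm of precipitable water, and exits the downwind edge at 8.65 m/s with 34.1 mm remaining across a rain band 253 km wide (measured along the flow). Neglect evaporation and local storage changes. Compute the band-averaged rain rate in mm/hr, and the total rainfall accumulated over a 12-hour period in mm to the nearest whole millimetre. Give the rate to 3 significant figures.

Column moisture flux per unit crosswind length is F = V × PW.
Inflow: F_in = 12.4 × 53.8 = 667.12 mm·m/s
Outflow: F_out = 8.65 × 34.1 = 294.965 mm·m/s
Steady-state rate R = (F_in − F_out)/L = (667.12 − 294.965) / 253000 m = 1.471e-03 mm/s.
R = 1.471e-03 × 3600 = 5.30 mm/hr.
Over 12 h: total = 5.30 × 12 = 63.6 ≈ 64 mm.

R ≈ 5.30 mm/hr; total ≈ 64 mm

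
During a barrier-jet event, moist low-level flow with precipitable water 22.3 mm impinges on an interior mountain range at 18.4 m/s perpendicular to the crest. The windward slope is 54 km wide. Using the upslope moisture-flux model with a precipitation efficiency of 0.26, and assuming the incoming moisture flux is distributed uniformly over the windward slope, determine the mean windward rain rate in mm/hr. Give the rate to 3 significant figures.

R ≈ 7.11 mm/hr

Incoming column moisture flux per unit ridge length: F = V × PW = 18.4 × 22.3 = 410.32 mm·m/s.
Spread over the 54 km slope with efficiency ε = 0.26: R = ε·F/W = 0.26 × 410.32 / 54000 m = 1.976e-03 mm/s.
R = 1.976e-03 × 3600 = 7.11 mm/hr.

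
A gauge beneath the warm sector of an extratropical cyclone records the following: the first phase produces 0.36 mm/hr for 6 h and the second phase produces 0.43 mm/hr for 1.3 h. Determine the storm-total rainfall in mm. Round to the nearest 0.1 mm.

Total = Σ Rᵢ Δtᵢ = 0.36 × 6 + 0.43 × 1.3
      = 2.16 + 0.559 = 2.7 mm.

total ≈ 2.7 mm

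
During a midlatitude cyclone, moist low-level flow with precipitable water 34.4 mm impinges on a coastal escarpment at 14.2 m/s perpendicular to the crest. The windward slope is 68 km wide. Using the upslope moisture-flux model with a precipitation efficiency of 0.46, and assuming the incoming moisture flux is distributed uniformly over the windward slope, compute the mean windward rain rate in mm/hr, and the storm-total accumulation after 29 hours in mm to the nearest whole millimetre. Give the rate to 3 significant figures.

Incoming column moisture flux per unit ridge length: F = V × PW = 14.2 × 34.4 = 488.48 mm·m/s.
Spread over the 68 km slope with efficiency ε = 0.46: R = ε·F/W = 0.46 × 488.48 / 68000 m = 3.304e-03 mm/s.
R = 3.304e-03 × 3600 = 11.9 mm/hr.
Over 29 h: total = 11.9 × 29 = 345.1 ≈ 345 mm.

R ≈ 11.9 mm/hr; total ≈ 345 mm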